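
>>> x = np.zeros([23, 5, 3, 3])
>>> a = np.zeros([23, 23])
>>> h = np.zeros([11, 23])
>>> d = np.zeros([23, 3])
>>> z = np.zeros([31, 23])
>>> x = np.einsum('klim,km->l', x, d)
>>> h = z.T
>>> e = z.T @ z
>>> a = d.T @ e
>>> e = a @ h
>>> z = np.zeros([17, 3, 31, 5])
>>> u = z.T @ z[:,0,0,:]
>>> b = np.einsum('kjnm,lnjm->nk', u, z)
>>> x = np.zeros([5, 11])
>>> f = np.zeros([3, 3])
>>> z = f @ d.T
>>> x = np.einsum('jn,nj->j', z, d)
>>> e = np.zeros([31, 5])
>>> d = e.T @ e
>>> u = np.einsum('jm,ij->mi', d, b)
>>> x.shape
(3,)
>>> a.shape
(3, 23)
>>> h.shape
(23, 31)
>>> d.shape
(5, 5)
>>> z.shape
(3, 23)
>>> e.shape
(31, 5)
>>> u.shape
(5, 3)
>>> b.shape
(3, 5)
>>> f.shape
(3, 3)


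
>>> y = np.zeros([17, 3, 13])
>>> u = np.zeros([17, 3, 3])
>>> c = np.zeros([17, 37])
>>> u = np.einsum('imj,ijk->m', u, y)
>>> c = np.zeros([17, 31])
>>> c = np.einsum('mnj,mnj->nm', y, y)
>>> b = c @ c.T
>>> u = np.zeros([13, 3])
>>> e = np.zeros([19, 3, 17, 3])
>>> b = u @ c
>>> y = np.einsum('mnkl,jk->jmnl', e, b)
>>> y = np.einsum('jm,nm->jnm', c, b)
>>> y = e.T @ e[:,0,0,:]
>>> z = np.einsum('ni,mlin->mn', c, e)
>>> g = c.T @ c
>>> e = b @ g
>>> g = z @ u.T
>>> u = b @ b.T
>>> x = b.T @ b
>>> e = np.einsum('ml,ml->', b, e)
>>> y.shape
(3, 17, 3, 3)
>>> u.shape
(13, 13)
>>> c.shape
(3, 17)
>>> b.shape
(13, 17)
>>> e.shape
()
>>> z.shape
(19, 3)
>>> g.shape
(19, 13)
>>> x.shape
(17, 17)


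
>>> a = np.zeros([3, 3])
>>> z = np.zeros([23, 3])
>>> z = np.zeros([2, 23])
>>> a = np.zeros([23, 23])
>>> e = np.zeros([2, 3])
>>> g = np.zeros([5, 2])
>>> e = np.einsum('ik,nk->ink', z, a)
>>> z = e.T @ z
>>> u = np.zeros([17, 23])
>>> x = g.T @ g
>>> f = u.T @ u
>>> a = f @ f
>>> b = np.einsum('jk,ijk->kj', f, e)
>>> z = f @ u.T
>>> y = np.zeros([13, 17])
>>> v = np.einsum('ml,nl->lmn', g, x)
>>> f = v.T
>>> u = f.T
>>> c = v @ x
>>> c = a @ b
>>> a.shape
(23, 23)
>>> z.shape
(23, 17)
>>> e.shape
(2, 23, 23)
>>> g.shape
(5, 2)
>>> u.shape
(2, 5, 2)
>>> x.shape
(2, 2)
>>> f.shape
(2, 5, 2)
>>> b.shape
(23, 23)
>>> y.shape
(13, 17)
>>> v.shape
(2, 5, 2)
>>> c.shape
(23, 23)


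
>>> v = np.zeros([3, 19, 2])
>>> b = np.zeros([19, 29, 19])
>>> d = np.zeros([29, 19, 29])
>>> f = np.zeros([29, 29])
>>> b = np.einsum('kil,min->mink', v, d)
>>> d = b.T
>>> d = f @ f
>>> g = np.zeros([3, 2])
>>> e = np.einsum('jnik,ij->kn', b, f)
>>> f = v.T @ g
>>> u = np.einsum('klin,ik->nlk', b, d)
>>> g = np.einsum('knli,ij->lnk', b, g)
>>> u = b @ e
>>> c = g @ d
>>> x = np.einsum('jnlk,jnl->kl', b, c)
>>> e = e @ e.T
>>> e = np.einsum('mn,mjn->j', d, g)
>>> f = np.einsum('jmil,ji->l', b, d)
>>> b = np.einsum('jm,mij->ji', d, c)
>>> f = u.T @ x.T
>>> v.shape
(3, 19, 2)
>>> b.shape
(29, 19)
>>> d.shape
(29, 29)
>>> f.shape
(19, 29, 19, 3)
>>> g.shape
(29, 19, 29)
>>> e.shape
(19,)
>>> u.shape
(29, 19, 29, 19)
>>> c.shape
(29, 19, 29)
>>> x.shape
(3, 29)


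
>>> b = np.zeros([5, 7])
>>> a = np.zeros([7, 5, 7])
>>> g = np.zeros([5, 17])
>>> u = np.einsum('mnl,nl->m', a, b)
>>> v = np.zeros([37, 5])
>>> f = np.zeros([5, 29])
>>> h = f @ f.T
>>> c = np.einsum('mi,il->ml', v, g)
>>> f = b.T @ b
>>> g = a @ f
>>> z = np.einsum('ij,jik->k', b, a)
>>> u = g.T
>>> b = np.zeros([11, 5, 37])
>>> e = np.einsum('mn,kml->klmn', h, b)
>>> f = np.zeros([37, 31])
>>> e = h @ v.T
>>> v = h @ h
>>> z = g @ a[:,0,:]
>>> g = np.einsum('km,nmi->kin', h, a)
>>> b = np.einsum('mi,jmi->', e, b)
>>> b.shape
()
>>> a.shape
(7, 5, 7)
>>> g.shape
(5, 7, 7)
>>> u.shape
(7, 5, 7)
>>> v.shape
(5, 5)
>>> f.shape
(37, 31)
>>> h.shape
(5, 5)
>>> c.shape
(37, 17)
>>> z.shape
(7, 5, 7)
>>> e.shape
(5, 37)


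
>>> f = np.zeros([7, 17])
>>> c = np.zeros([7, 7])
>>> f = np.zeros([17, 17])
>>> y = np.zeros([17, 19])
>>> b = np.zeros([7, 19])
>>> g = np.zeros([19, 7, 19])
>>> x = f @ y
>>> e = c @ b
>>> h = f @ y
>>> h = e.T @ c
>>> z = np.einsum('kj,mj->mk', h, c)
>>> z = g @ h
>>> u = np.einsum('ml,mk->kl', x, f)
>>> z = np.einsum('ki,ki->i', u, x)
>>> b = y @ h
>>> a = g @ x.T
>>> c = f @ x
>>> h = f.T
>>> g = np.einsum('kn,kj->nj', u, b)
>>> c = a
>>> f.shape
(17, 17)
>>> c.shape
(19, 7, 17)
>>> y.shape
(17, 19)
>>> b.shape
(17, 7)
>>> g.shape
(19, 7)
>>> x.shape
(17, 19)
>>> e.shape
(7, 19)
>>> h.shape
(17, 17)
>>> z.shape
(19,)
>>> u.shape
(17, 19)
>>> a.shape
(19, 7, 17)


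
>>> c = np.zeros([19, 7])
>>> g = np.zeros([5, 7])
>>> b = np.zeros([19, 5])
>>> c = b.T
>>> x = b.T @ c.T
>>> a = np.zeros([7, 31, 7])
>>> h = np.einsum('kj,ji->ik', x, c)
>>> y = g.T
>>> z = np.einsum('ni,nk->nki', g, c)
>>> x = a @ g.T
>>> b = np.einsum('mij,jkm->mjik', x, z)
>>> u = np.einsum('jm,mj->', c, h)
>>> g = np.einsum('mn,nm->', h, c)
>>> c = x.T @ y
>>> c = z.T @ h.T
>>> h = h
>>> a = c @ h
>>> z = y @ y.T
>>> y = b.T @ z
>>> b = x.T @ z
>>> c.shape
(7, 19, 19)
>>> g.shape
()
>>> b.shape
(5, 31, 7)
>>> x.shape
(7, 31, 5)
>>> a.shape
(7, 19, 5)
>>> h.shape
(19, 5)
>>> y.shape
(19, 31, 5, 7)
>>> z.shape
(7, 7)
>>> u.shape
()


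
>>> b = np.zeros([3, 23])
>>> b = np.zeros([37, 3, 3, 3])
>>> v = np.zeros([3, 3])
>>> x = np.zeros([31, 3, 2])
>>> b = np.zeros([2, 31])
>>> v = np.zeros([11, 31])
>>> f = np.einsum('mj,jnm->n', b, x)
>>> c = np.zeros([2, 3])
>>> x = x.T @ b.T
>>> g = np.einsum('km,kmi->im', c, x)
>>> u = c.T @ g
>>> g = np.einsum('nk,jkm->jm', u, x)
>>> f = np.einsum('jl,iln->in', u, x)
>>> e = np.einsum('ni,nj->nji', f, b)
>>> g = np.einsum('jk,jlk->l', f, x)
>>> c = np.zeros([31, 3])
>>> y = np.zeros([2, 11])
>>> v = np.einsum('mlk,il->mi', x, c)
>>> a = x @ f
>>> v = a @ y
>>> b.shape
(2, 31)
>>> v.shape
(2, 3, 11)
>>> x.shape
(2, 3, 2)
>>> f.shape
(2, 2)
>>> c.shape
(31, 3)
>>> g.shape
(3,)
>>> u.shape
(3, 3)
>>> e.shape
(2, 31, 2)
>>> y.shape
(2, 11)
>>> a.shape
(2, 3, 2)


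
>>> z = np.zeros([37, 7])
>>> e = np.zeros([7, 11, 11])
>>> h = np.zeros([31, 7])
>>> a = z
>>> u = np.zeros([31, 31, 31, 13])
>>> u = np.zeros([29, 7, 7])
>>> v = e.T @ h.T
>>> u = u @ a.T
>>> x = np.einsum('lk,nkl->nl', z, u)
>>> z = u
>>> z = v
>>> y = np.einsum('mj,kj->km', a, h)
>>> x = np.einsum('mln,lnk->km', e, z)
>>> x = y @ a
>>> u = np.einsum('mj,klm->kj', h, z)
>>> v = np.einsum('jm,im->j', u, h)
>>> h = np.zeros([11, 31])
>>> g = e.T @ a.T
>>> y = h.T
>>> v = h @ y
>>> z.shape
(11, 11, 31)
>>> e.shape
(7, 11, 11)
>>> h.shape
(11, 31)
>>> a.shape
(37, 7)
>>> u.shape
(11, 7)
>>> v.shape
(11, 11)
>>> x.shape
(31, 7)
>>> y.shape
(31, 11)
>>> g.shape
(11, 11, 37)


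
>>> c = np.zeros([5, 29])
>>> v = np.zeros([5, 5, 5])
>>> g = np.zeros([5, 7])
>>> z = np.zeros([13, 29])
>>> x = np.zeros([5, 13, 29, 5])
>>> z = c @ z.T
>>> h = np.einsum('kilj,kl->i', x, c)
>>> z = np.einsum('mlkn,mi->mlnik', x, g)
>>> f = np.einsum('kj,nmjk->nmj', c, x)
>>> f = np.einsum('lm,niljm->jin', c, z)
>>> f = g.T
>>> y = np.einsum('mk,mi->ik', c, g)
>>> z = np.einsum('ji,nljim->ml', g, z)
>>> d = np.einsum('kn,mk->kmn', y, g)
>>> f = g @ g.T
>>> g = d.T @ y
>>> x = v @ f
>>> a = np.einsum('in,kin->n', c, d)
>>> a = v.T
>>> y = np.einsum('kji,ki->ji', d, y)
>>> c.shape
(5, 29)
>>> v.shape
(5, 5, 5)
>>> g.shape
(29, 5, 29)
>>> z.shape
(29, 13)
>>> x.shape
(5, 5, 5)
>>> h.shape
(13,)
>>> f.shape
(5, 5)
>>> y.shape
(5, 29)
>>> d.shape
(7, 5, 29)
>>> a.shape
(5, 5, 5)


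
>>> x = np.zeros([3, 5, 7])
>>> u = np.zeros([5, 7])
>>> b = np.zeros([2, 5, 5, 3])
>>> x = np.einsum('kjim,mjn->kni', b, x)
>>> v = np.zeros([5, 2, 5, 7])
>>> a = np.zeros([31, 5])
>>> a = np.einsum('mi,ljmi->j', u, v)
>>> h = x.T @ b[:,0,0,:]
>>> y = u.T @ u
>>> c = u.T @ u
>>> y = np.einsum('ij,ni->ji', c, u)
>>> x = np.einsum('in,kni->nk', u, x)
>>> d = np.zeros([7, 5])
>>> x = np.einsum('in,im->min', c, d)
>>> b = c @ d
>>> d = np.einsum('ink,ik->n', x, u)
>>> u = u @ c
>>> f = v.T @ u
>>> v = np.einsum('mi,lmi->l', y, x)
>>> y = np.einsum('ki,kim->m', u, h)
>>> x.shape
(5, 7, 7)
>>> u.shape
(5, 7)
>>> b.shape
(7, 5)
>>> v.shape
(5,)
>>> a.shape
(2,)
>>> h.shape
(5, 7, 3)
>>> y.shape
(3,)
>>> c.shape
(7, 7)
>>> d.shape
(7,)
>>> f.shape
(7, 5, 2, 7)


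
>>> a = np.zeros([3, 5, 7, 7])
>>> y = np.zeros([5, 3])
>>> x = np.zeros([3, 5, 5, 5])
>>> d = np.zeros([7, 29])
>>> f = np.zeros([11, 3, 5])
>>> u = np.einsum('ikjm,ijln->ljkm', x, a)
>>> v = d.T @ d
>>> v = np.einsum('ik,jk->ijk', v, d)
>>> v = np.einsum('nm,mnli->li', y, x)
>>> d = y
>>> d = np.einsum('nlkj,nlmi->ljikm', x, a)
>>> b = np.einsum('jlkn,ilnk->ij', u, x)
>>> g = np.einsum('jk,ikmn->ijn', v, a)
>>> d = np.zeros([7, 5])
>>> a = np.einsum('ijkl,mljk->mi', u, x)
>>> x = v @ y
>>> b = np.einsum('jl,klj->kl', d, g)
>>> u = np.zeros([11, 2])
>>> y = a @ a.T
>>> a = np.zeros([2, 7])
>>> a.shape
(2, 7)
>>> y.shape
(3, 3)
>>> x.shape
(5, 3)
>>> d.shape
(7, 5)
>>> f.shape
(11, 3, 5)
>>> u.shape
(11, 2)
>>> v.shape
(5, 5)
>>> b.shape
(3, 5)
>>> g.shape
(3, 5, 7)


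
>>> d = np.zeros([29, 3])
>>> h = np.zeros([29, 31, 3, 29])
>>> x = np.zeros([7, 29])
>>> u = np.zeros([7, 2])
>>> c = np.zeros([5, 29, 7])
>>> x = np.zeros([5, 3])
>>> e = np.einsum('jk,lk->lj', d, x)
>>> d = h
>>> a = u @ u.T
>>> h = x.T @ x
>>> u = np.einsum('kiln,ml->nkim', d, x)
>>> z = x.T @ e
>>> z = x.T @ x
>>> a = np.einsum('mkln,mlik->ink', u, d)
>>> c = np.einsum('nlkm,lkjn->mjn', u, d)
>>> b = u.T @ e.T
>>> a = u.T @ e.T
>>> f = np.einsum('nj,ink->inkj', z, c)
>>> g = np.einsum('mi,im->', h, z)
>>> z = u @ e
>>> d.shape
(29, 31, 3, 29)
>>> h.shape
(3, 3)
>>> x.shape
(5, 3)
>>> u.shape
(29, 29, 31, 5)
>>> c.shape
(5, 3, 29)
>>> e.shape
(5, 29)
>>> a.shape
(5, 31, 29, 5)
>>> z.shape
(29, 29, 31, 29)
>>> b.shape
(5, 31, 29, 5)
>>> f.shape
(5, 3, 29, 3)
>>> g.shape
()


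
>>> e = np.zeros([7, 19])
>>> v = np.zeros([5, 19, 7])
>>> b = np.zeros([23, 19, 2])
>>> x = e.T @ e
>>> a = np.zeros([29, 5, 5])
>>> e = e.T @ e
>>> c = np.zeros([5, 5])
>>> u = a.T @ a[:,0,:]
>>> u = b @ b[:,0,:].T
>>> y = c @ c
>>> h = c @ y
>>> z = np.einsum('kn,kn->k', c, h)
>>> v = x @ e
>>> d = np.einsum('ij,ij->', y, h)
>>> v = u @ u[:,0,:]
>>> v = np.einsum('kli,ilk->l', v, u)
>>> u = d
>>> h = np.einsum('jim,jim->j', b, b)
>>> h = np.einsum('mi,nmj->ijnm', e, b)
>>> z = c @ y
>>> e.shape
(19, 19)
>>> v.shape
(19,)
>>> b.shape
(23, 19, 2)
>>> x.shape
(19, 19)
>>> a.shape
(29, 5, 5)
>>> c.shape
(5, 5)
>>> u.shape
()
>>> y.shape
(5, 5)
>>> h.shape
(19, 2, 23, 19)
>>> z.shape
(5, 5)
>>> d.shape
()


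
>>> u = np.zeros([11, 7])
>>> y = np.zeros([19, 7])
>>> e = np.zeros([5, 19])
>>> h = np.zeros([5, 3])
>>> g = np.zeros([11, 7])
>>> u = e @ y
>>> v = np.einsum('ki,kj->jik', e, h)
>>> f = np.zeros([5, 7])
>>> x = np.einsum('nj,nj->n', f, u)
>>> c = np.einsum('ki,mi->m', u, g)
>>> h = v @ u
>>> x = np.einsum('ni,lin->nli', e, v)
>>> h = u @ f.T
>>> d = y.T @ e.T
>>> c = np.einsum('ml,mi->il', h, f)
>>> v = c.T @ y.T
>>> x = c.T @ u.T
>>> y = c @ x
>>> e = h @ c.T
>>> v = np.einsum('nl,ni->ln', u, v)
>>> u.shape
(5, 7)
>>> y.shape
(7, 5)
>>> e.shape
(5, 7)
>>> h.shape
(5, 5)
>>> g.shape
(11, 7)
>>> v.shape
(7, 5)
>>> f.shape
(5, 7)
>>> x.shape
(5, 5)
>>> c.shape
(7, 5)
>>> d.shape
(7, 5)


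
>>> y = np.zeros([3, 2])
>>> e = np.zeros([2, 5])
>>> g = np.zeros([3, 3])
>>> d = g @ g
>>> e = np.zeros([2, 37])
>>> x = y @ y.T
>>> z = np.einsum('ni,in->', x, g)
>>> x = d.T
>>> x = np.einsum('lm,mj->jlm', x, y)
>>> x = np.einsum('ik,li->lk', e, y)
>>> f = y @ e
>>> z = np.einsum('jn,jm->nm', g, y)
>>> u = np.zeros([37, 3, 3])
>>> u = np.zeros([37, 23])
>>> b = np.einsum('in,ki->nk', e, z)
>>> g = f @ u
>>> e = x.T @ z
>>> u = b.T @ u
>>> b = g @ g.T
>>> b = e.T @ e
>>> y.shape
(3, 2)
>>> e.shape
(37, 2)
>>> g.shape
(3, 23)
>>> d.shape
(3, 3)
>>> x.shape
(3, 37)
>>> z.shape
(3, 2)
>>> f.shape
(3, 37)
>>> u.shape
(3, 23)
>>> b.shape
(2, 2)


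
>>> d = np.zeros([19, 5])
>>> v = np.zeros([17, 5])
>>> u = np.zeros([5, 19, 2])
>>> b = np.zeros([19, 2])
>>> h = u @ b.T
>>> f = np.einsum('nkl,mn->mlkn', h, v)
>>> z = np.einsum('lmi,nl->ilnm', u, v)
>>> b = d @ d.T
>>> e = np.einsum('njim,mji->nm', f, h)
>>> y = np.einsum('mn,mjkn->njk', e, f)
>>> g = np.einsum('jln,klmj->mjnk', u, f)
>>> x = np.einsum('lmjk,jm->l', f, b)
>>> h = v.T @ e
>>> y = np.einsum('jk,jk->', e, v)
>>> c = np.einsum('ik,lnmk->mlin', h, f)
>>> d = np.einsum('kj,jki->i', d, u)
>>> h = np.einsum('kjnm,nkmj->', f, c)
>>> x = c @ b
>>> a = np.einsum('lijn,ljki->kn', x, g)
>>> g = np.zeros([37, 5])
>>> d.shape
(2,)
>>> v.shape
(17, 5)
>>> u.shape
(5, 19, 2)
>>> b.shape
(19, 19)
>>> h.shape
()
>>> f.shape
(17, 19, 19, 5)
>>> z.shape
(2, 5, 17, 19)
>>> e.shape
(17, 5)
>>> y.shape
()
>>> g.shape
(37, 5)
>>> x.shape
(19, 17, 5, 19)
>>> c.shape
(19, 17, 5, 19)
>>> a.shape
(2, 19)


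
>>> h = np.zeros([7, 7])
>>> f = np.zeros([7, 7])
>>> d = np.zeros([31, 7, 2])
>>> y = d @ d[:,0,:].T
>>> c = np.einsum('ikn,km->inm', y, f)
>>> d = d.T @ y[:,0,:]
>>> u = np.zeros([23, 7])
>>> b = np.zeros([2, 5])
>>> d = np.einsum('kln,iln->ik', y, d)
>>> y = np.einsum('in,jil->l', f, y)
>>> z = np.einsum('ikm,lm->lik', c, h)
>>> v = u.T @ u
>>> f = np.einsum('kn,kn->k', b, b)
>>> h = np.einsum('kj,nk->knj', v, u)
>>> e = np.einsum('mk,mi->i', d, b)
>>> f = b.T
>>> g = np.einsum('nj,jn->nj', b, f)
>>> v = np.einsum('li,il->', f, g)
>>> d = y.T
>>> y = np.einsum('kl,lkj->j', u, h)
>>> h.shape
(7, 23, 7)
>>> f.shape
(5, 2)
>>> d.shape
(31,)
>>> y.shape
(7,)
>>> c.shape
(31, 31, 7)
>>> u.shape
(23, 7)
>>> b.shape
(2, 5)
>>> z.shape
(7, 31, 31)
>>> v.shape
()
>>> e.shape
(5,)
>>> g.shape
(2, 5)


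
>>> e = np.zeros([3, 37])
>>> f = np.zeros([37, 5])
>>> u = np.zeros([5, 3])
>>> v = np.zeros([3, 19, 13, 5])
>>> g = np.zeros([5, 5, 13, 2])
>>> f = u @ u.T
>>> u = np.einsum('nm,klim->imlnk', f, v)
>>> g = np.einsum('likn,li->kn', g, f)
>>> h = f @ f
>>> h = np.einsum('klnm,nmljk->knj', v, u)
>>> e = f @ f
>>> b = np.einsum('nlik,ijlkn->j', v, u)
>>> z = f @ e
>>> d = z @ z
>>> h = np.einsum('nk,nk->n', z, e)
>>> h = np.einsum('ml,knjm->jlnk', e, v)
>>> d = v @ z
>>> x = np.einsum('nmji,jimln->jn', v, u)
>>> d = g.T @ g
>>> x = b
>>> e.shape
(5, 5)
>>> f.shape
(5, 5)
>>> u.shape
(13, 5, 19, 5, 3)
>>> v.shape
(3, 19, 13, 5)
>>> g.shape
(13, 2)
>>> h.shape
(13, 5, 19, 3)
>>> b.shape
(5,)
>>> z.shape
(5, 5)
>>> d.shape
(2, 2)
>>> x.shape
(5,)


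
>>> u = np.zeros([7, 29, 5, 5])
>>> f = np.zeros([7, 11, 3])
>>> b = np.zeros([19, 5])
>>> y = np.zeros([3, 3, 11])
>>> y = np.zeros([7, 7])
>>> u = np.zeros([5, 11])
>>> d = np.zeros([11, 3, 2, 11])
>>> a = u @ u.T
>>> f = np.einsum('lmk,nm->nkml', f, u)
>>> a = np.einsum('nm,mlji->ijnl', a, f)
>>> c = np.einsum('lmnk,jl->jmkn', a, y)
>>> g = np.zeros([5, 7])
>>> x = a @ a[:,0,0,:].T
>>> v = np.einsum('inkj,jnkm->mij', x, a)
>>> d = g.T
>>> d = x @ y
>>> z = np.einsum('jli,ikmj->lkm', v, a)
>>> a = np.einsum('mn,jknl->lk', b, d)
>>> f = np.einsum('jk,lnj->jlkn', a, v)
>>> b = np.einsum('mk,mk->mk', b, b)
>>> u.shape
(5, 11)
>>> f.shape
(7, 3, 11, 7)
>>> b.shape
(19, 5)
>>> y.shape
(7, 7)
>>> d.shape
(7, 11, 5, 7)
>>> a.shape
(7, 11)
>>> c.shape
(7, 11, 3, 5)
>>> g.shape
(5, 7)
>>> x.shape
(7, 11, 5, 7)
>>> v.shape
(3, 7, 7)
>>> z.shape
(7, 11, 5)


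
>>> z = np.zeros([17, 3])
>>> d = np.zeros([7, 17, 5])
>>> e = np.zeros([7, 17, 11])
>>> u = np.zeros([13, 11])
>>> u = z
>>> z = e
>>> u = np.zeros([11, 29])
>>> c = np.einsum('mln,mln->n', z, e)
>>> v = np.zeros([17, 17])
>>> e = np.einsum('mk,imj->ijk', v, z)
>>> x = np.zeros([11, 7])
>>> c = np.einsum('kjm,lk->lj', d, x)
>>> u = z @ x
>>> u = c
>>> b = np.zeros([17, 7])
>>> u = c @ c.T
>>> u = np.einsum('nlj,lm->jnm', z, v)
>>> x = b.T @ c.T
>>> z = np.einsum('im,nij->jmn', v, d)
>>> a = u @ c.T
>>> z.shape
(5, 17, 7)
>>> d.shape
(7, 17, 5)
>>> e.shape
(7, 11, 17)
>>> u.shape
(11, 7, 17)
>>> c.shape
(11, 17)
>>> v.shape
(17, 17)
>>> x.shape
(7, 11)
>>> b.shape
(17, 7)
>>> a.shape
(11, 7, 11)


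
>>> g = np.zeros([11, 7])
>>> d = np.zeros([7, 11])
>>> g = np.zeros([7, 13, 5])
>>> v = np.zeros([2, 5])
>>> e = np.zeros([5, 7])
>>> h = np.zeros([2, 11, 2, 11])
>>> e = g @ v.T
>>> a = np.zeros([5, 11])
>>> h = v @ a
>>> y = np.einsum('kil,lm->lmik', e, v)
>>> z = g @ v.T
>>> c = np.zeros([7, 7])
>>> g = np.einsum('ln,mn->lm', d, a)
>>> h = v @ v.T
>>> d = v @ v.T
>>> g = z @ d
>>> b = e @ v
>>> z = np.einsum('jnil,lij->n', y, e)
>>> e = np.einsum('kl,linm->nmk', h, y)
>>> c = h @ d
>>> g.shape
(7, 13, 2)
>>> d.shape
(2, 2)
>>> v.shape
(2, 5)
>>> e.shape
(13, 7, 2)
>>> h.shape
(2, 2)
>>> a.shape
(5, 11)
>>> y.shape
(2, 5, 13, 7)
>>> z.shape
(5,)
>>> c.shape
(2, 2)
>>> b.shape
(7, 13, 5)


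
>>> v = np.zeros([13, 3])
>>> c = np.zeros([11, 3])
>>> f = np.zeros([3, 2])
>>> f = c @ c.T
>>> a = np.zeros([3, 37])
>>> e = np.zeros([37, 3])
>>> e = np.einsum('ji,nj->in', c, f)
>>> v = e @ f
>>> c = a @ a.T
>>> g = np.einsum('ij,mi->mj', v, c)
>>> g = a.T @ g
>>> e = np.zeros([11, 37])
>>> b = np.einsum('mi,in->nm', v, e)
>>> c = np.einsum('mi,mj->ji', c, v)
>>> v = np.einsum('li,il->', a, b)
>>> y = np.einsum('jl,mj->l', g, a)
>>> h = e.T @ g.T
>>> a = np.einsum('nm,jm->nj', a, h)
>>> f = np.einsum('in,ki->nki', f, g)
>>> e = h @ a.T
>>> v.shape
()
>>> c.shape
(11, 3)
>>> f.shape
(11, 37, 11)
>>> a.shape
(3, 37)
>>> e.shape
(37, 3)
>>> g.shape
(37, 11)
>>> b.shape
(37, 3)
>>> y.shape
(11,)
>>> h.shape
(37, 37)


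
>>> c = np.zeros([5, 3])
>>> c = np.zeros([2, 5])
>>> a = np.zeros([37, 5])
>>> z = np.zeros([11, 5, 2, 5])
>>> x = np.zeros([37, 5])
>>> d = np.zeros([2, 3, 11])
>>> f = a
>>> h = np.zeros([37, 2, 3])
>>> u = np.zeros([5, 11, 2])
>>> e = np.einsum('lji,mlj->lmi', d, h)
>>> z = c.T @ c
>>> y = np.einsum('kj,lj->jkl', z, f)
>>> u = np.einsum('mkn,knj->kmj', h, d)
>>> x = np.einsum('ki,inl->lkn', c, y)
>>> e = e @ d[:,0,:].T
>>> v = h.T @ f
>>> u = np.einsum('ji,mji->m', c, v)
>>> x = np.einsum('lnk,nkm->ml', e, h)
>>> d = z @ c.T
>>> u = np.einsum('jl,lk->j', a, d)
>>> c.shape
(2, 5)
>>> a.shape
(37, 5)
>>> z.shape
(5, 5)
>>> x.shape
(3, 2)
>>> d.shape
(5, 2)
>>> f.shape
(37, 5)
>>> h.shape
(37, 2, 3)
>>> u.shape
(37,)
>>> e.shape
(2, 37, 2)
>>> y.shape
(5, 5, 37)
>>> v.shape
(3, 2, 5)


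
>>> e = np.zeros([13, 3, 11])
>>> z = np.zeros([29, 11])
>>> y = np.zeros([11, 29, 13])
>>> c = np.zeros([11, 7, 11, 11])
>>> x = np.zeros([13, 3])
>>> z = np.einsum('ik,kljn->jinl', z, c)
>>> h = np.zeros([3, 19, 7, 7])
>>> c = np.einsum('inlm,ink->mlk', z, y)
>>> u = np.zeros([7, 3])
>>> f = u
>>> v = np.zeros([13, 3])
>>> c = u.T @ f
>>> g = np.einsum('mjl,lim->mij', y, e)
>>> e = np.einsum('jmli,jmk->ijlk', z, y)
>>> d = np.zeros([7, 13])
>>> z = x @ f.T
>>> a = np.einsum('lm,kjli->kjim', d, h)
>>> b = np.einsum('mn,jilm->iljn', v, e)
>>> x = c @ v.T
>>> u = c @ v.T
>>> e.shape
(7, 11, 11, 13)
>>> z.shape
(13, 7)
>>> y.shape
(11, 29, 13)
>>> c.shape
(3, 3)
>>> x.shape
(3, 13)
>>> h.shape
(3, 19, 7, 7)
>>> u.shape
(3, 13)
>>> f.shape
(7, 3)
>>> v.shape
(13, 3)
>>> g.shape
(11, 3, 29)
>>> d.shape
(7, 13)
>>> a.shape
(3, 19, 7, 13)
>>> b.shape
(11, 11, 7, 3)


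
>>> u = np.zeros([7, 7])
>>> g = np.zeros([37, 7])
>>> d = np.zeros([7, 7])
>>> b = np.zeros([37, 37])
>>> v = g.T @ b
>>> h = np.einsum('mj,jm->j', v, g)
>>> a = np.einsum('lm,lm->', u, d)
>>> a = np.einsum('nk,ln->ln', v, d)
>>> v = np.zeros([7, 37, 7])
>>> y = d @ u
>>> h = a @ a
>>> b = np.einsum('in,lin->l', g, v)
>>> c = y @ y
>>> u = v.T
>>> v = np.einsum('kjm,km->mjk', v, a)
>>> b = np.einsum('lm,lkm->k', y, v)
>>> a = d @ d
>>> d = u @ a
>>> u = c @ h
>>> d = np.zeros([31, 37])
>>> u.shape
(7, 7)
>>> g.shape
(37, 7)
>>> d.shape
(31, 37)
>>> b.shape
(37,)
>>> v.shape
(7, 37, 7)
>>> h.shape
(7, 7)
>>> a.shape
(7, 7)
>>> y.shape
(7, 7)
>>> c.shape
(7, 7)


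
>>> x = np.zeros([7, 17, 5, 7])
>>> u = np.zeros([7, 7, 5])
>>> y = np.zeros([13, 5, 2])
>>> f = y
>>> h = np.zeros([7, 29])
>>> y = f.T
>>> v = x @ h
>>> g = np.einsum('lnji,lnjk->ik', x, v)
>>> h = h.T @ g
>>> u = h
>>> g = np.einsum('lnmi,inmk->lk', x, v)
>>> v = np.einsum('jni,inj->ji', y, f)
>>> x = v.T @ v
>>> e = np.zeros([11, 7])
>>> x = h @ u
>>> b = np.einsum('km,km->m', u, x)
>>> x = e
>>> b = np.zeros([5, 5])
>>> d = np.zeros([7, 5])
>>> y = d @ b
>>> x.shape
(11, 7)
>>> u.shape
(29, 29)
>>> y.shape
(7, 5)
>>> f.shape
(13, 5, 2)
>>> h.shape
(29, 29)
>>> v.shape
(2, 13)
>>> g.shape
(7, 29)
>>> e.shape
(11, 7)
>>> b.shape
(5, 5)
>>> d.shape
(7, 5)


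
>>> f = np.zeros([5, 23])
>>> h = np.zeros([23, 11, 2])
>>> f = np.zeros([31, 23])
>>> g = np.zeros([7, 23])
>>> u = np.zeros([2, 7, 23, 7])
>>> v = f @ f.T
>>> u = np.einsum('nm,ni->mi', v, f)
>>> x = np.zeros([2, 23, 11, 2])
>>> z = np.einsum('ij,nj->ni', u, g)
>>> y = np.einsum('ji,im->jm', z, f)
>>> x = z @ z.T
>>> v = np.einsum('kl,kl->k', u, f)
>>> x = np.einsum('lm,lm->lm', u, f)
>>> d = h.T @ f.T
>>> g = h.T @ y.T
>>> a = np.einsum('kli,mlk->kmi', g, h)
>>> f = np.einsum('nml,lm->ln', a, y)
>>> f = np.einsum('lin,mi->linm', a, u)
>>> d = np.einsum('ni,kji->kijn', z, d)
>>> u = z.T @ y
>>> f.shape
(2, 23, 7, 31)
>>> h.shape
(23, 11, 2)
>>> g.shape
(2, 11, 7)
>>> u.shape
(31, 23)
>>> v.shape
(31,)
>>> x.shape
(31, 23)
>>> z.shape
(7, 31)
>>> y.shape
(7, 23)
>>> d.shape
(2, 31, 11, 7)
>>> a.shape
(2, 23, 7)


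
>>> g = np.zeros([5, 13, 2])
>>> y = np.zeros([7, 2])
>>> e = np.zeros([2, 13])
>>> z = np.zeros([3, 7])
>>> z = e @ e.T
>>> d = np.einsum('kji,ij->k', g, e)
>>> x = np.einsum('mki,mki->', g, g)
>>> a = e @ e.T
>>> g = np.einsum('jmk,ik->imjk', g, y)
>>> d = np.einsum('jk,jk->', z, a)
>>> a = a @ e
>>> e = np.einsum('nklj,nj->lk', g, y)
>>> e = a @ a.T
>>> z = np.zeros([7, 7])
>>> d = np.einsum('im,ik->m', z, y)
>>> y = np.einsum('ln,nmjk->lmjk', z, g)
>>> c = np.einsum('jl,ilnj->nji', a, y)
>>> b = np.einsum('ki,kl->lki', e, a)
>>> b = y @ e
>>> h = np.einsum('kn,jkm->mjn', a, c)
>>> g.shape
(7, 13, 5, 2)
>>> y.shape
(7, 13, 5, 2)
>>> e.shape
(2, 2)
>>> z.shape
(7, 7)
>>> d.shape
(7,)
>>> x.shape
()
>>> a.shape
(2, 13)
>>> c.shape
(5, 2, 7)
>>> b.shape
(7, 13, 5, 2)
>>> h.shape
(7, 5, 13)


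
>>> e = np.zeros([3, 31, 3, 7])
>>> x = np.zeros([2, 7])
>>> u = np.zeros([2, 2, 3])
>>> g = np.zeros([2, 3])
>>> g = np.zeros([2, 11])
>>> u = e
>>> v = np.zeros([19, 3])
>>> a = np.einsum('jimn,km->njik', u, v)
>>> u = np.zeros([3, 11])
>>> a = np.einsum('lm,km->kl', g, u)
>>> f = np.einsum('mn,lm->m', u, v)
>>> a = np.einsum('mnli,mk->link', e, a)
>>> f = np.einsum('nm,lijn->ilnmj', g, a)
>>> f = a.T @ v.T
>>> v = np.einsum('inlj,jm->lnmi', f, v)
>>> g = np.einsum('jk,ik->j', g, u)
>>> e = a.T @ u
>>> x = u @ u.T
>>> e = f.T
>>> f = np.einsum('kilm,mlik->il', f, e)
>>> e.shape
(19, 7, 31, 2)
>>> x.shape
(3, 3)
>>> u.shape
(3, 11)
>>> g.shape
(2,)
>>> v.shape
(7, 31, 3, 2)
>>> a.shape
(3, 7, 31, 2)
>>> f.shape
(31, 7)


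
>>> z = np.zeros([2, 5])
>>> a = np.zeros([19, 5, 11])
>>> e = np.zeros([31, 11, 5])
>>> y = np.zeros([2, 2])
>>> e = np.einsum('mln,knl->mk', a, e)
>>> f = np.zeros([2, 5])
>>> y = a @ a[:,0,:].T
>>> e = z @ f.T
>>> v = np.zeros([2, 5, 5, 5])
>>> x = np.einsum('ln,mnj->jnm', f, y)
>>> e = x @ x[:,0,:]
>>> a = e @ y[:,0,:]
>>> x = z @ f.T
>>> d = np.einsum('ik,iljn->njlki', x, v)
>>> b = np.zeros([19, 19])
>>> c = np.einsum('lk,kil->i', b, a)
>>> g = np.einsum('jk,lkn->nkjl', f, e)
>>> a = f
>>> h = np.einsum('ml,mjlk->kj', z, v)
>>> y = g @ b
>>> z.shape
(2, 5)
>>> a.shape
(2, 5)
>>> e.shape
(19, 5, 19)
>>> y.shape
(19, 5, 2, 19)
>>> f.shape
(2, 5)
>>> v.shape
(2, 5, 5, 5)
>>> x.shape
(2, 2)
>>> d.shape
(5, 5, 5, 2, 2)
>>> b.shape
(19, 19)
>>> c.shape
(5,)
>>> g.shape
(19, 5, 2, 19)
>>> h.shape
(5, 5)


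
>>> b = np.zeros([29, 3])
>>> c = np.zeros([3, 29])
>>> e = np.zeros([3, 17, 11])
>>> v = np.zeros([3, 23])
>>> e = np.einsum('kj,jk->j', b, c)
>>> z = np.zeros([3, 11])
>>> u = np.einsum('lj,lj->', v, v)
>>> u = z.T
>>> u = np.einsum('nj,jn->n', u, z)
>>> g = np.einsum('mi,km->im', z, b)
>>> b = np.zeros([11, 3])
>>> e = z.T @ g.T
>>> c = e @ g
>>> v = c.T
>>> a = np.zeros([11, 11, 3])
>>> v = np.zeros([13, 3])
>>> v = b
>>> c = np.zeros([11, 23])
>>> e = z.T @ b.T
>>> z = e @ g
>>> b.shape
(11, 3)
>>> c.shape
(11, 23)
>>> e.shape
(11, 11)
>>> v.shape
(11, 3)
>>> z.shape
(11, 3)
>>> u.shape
(11,)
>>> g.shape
(11, 3)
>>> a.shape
(11, 11, 3)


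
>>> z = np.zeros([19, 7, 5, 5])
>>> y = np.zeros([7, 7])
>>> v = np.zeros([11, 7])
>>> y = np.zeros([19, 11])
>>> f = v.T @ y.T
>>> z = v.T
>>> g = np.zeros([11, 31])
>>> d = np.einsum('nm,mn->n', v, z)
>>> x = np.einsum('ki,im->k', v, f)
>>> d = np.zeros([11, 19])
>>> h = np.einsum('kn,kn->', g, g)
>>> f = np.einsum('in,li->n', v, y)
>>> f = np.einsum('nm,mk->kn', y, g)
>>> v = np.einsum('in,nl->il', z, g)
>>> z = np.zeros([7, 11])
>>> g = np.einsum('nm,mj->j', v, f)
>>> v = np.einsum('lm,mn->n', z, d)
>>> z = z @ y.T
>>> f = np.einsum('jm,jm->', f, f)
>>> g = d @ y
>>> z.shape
(7, 19)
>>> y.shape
(19, 11)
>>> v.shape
(19,)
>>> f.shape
()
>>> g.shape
(11, 11)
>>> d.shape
(11, 19)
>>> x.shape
(11,)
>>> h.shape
()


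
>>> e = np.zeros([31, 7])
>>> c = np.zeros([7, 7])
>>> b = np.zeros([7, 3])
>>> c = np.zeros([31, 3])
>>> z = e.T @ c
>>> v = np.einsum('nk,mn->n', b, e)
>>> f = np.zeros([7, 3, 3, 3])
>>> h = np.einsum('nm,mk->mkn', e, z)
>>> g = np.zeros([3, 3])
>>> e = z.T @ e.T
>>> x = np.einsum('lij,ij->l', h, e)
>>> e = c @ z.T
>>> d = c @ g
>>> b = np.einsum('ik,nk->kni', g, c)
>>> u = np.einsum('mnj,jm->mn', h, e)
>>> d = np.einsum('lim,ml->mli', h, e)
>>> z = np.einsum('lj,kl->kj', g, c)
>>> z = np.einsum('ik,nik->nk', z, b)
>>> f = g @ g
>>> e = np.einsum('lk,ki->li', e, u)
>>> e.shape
(31, 3)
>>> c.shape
(31, 3)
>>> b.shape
(3, 31, 3)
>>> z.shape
(3, 3)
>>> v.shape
(7,)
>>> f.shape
(3, 3)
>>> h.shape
(7, 3, 31)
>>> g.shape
(3, 3)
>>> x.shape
(7,)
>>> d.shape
(31, 7, 3)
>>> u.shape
(7, 3)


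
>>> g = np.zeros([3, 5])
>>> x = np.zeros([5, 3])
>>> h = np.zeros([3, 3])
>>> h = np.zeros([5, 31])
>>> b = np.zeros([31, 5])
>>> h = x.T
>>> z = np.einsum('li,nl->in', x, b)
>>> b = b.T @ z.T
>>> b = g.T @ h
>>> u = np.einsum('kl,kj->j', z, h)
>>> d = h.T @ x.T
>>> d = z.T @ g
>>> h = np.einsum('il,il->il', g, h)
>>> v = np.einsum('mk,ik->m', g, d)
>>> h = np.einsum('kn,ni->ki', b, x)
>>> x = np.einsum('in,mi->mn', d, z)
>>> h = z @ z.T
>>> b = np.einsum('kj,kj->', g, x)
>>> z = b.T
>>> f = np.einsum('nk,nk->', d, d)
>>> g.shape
(3, 5)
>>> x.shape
(3, 5)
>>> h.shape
(3, 3)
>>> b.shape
()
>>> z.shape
()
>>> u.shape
(5,)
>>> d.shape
(31, 5)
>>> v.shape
(3,)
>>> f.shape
()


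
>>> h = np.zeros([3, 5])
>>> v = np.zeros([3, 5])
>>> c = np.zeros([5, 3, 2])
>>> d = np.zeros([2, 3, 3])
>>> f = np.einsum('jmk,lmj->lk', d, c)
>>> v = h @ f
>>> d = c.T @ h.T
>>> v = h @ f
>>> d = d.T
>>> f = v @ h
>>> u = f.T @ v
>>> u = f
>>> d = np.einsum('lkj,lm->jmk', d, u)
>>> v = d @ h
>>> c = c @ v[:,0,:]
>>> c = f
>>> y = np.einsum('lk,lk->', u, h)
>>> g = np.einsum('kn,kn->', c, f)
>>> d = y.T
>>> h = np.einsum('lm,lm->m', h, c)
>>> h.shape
(5,)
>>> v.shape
(2, 5, 5)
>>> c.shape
(3, 5)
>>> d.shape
()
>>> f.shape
(3, 5)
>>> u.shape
(3, 5)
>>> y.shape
()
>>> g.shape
()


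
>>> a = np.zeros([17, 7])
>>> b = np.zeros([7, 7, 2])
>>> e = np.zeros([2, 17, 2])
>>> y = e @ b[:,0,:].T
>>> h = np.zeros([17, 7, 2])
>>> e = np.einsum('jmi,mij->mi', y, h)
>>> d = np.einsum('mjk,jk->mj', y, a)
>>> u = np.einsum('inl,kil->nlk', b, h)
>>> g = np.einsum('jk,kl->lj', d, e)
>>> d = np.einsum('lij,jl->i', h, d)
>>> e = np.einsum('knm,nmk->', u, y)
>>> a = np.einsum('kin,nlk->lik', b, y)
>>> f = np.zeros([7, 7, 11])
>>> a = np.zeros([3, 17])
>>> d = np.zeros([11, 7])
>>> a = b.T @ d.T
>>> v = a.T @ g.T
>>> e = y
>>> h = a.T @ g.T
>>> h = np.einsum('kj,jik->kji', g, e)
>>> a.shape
(2, 7, 11)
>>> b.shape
(7, 7, 2)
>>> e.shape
(2, 17, 7)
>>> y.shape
(2, 17, 7)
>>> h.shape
(7, 2, 17)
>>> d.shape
(11, 7)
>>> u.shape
(7, 2, 17)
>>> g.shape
(7, 2)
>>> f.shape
(7, 7, 11)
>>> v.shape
(11, 7, 7)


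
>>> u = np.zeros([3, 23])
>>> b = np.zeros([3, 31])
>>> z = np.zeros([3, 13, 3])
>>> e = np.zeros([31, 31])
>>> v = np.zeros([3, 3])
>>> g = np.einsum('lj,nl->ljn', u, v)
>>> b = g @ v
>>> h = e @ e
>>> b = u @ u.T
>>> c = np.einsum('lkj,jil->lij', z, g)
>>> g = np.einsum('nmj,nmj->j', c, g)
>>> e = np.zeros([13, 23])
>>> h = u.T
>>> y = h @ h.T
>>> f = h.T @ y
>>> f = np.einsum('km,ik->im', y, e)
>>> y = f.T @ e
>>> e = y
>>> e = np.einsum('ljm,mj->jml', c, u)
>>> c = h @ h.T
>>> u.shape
(3, 23)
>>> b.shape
(3, 3)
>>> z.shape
(3, 13, 3)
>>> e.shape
(23, 3, 3)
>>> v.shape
(3, 3)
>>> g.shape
(3,)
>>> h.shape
(23, 3)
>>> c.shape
(23, 23)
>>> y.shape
(23, 23)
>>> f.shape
(13, 23)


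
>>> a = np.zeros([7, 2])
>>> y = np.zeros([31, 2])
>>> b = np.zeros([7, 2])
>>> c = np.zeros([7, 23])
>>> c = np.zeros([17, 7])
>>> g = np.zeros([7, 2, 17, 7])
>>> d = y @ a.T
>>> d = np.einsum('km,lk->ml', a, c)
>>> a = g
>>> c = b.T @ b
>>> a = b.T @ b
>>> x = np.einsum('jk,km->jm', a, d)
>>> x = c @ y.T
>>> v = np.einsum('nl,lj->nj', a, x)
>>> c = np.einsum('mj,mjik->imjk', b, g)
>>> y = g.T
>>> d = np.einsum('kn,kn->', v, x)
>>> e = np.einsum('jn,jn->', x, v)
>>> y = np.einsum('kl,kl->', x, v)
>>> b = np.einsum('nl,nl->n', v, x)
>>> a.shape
(2, 2)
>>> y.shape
()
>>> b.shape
(2,)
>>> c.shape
(17, 7, 2, 7)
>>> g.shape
(7, 2, 17, 7)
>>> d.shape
()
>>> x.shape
(2, 31)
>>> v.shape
(2, 31)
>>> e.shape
()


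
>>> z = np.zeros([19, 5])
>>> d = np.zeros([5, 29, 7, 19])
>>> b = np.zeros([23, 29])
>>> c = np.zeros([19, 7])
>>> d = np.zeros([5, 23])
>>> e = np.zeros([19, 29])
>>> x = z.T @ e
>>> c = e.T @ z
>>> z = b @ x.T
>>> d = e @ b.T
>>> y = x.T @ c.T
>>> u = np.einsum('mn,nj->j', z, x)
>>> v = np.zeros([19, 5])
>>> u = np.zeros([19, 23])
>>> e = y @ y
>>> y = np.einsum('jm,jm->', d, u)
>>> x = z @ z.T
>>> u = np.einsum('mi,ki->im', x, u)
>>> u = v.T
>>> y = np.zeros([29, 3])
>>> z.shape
(23, 5)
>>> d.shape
(19, 23)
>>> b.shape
(23, 29)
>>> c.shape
(29, 5)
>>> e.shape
(29, 29)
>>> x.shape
(23, 23)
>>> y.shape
(29, 3)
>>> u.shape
(5, 19)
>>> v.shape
(19, 5)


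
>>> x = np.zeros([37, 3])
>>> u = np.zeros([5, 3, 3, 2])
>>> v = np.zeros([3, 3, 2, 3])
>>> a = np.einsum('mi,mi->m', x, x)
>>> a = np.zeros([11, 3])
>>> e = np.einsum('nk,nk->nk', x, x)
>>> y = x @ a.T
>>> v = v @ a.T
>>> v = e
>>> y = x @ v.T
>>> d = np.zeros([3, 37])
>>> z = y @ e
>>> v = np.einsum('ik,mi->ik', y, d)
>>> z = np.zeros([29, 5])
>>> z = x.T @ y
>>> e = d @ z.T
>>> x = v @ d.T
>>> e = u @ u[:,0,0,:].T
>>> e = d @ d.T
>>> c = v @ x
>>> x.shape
(37, 3)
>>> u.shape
(5, 3, 3, 2)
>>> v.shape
(37, 37)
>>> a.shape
(11, 3)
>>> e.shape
(3, 3)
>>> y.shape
(37, 37)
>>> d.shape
(3, 37)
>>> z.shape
(3, 37)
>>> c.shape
(37, 3)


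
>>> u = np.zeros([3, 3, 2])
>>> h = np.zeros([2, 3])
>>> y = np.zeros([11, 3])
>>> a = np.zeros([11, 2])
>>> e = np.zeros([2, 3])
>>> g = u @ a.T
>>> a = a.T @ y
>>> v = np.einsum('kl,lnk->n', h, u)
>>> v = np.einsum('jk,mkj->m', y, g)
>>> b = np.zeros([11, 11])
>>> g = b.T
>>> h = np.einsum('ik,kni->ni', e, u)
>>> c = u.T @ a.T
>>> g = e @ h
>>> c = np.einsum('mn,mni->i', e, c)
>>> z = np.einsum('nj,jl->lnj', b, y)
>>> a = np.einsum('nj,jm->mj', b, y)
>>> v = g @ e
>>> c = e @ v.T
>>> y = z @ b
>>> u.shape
(3, 3, 2)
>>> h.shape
(3, 2)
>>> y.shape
(3, 11, 11)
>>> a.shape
(3, 11)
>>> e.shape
(2, 3)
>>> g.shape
(2, 2)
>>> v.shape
(2, 3)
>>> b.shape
(11, 11)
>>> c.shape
(2, 2)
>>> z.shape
(3, 11, 11)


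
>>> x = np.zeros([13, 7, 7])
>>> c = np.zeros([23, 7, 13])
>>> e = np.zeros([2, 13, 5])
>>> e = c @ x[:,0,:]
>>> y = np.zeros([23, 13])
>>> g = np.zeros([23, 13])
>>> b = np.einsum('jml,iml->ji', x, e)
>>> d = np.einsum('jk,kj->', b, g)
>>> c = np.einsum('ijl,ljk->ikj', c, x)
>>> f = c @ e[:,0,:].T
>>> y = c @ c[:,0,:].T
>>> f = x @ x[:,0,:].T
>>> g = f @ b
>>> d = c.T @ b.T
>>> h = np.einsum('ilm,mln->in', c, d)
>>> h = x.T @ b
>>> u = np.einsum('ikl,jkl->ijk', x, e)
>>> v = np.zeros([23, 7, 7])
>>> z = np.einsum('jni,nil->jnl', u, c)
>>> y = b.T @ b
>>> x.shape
(13, 7, 7)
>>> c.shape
(23, 7, 7)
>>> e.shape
(23, 7, 7)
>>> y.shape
(23, 23)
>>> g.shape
(13, 7, 23)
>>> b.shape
(13, 23)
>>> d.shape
(7, 7, 13)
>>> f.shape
(13, 7, 13)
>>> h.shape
(7, 7, 23)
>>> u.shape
(13, 23, 7)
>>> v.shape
(23, 7, 7)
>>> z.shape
(13, 23, 7)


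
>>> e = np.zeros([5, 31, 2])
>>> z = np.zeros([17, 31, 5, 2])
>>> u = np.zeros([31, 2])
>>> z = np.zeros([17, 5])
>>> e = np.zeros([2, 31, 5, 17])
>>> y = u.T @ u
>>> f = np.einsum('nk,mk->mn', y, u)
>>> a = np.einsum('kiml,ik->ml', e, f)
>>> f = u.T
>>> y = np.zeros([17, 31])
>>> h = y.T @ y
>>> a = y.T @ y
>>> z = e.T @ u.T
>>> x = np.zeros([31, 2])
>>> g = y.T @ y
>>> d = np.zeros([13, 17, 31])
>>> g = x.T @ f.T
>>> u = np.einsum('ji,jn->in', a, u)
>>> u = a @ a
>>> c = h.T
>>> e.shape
(2, 31, 5, 17)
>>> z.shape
(17, 5, 31, 31)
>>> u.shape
(31, 31)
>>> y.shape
(17, 31)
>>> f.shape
(2, 31)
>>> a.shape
(31, 31)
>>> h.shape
(31, 31)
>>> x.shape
(31, 2)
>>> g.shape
(2, 2)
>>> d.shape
(13, 17, 31)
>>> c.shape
(31, 31)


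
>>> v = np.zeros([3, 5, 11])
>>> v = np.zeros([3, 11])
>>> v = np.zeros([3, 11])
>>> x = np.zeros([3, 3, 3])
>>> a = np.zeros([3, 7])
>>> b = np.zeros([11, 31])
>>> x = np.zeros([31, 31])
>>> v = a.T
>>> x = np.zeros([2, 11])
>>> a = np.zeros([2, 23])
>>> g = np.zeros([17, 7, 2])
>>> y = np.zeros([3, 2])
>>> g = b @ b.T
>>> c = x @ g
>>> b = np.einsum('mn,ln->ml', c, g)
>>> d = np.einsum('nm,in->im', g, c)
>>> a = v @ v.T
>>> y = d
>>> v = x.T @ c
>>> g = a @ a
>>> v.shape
(11, 11)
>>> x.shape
(2, 11)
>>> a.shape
(7, 7)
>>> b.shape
(2, 11)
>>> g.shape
(7, 7)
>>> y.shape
(2, 11)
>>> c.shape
(2, 11)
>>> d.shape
(2, 11)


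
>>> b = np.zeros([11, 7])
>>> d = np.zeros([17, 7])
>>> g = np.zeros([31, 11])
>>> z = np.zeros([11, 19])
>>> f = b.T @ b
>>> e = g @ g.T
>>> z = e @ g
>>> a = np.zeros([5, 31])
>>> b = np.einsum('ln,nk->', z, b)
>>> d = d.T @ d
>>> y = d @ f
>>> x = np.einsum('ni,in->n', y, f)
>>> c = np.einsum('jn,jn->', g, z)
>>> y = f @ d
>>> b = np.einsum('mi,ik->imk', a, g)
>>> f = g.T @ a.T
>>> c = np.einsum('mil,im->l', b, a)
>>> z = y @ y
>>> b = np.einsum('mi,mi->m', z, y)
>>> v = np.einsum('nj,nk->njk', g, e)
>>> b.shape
(7,)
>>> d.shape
(7, 7)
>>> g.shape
(31, 11)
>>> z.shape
(7, 7)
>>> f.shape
(11, 5)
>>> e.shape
(31, 31)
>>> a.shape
(5, 31)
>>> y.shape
(7, 7)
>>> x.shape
(7,)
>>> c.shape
(11,)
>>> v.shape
(31, 11, 31)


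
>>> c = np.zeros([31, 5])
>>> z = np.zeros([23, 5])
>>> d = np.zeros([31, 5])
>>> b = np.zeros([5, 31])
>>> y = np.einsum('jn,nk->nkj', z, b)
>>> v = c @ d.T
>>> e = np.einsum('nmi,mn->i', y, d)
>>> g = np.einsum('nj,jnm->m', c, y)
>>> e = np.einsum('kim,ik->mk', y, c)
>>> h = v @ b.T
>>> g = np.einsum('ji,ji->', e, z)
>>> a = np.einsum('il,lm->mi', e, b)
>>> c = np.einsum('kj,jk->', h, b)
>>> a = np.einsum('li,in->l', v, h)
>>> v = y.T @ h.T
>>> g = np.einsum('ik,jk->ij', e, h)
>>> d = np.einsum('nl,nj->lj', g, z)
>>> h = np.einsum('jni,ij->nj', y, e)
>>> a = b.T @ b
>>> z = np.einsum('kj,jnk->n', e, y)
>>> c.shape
()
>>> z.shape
(31,)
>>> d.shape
(31, 5)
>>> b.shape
(5, 31)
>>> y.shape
(5, 31, 23)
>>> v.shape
(23, 31, 31)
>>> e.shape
(23, 5)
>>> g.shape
(23, 31)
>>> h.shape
(31, 5)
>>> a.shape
(31, 31)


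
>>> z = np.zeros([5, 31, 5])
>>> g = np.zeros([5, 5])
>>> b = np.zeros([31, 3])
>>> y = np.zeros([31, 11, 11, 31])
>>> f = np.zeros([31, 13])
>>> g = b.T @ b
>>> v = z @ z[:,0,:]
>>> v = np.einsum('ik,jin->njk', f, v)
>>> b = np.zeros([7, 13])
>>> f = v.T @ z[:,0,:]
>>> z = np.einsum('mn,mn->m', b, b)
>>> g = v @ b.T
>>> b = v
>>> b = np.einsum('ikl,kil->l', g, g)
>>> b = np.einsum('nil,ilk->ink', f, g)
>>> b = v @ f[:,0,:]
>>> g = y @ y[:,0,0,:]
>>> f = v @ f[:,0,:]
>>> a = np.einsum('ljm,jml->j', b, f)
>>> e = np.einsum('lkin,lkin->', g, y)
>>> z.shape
(7,)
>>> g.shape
(31, 11, 11, 31)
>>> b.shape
(5, 5, 5)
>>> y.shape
(31, 11, 11, 31)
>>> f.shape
(5, 5, 5)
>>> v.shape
(5, 5, 13)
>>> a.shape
(5,)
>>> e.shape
()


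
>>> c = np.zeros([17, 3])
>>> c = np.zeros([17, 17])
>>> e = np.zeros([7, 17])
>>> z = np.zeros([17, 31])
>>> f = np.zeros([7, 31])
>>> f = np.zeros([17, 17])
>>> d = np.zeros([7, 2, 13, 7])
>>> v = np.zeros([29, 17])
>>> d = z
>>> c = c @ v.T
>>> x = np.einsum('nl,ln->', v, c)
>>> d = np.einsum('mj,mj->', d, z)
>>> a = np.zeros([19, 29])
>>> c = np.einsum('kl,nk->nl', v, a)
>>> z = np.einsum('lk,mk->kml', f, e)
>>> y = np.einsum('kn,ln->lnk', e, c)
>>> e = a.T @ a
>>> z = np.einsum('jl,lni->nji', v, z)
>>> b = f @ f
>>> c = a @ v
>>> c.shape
(19, 17)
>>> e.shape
(29, 29)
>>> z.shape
(7, 29, 17)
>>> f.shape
(17, 17)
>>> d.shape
()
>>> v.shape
(29, 17)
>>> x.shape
()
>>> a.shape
(19, 29)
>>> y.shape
(19, 17, 7)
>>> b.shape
(17, 17)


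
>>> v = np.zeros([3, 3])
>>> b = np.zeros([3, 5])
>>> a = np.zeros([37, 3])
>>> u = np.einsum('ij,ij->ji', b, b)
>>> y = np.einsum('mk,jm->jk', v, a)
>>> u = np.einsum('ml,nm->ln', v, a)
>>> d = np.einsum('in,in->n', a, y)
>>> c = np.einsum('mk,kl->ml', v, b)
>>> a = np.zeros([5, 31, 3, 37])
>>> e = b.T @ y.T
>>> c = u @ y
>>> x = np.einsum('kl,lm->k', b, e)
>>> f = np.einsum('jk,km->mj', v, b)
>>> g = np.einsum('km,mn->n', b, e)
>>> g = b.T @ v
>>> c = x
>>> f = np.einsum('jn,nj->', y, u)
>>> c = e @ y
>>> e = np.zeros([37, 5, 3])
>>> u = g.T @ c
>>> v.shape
(3, 3)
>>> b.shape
(3, 5)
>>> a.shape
(5, 31, 3, 37)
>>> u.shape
(3, 3)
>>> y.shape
(37, 3)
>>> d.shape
(3,)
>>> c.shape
(5, 3)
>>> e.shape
(37, 5, 3)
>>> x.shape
(3,)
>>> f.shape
()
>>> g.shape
(5, 3)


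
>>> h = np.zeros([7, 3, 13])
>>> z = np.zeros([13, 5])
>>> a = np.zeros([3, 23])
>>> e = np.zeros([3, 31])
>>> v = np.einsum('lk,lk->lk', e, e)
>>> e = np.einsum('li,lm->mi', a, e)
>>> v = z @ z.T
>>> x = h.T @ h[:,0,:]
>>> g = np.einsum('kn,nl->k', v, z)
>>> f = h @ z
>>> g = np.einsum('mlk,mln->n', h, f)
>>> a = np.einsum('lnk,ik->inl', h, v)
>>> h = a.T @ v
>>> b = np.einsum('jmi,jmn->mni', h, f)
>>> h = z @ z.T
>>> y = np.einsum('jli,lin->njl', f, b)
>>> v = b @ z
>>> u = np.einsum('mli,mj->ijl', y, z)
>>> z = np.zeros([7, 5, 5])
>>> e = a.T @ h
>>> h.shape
(13, 13)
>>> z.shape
(7, 5, 5)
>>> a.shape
(13, 3, 7)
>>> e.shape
(7, 3, 13)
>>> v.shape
(3, 5, 5)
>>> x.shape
(13, 3, 13)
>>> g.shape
(5,)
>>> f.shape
(7, 3, 5)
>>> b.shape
(3, 5, 13)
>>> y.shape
(13, 7, 3)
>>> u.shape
(3, 5, 7)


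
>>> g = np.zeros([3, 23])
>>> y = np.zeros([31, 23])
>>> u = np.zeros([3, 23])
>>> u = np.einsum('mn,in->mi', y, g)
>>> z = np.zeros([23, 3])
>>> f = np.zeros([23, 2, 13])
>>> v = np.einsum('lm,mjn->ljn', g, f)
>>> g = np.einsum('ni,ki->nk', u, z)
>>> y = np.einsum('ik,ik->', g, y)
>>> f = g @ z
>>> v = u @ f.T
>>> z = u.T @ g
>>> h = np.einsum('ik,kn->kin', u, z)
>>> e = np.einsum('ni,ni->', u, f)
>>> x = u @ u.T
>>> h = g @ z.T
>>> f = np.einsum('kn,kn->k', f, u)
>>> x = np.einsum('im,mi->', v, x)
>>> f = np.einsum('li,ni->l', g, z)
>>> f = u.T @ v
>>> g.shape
(31, 23)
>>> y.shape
()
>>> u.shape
(31, 3)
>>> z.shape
(3, 23)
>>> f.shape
(3, 31)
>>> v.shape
(31, 31)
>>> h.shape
(31, 3)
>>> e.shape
()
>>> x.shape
()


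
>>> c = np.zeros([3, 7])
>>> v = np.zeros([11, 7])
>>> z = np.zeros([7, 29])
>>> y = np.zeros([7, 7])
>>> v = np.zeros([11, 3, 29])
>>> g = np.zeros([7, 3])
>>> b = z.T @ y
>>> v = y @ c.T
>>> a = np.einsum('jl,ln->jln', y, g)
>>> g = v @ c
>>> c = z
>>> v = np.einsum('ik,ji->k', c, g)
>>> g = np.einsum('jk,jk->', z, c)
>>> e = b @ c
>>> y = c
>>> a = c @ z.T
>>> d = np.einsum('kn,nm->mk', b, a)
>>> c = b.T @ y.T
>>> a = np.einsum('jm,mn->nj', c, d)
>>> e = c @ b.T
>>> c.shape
(7, 7)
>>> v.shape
(29,)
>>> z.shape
(7, 29)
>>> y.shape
(7, 29)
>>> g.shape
()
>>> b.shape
(29, 7)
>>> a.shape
(29, 7)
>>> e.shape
(7, 29)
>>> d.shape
(7, 29)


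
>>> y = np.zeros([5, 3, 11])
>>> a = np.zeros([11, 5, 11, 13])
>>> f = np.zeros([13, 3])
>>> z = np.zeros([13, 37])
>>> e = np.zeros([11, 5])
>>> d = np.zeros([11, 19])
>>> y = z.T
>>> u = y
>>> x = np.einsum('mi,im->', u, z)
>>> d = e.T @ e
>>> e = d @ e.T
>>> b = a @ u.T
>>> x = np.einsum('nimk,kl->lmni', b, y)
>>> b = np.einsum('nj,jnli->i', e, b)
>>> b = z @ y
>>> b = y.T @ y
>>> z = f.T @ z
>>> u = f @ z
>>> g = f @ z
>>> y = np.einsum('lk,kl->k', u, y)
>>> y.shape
(37,)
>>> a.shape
(11, 5, 11, 13)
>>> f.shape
(13, 3)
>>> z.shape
(3, 37)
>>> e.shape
(5, 11)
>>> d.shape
(5, 5)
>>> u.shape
(13, 37)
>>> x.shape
(13, 11, 11, 5)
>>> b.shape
(13, 13)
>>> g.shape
(13, 37)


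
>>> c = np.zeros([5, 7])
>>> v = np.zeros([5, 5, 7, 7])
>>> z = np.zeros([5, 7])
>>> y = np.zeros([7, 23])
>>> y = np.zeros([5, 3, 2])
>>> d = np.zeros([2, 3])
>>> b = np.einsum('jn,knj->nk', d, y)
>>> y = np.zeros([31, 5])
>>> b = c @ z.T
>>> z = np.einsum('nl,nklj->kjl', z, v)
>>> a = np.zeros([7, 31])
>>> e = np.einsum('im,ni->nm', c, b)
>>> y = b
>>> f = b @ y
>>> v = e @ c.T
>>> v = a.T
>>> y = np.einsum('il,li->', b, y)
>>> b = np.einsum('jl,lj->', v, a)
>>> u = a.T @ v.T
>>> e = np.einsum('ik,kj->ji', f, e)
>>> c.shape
(5, 7)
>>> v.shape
(31, 7)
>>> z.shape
(5, 7, 7)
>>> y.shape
()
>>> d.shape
(2, 3)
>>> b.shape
()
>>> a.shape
(7, 31)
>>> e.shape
(7, 5)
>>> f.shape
(5, 5)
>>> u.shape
(31, 31)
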